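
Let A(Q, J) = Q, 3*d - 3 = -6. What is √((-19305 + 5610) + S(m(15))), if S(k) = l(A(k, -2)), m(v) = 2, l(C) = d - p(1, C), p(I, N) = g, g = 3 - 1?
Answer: 3*I*√1522 ≈ 117.04*I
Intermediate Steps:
d = -1 (d = 1 + (⅓)*(-6) = 1 - 2 = -1)
g = 2
p(I, N) = 2
l(C) = -3 (l(C) = -1 - 1*2 = -1 - 2 = -3)
S(k) = -3
√((-19305 + 5610) + S(m(15))) = √((-19305 + 5610) - 3) = √(-13695 - 3) = √(-13698) = 3*I*√1522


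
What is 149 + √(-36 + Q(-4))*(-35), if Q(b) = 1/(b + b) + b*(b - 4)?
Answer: 149 - 35*I*√66/4 ≈ 149.0 - 71.085*I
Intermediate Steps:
Q(b) = 1/(2*b) + b*(-4 + b)
149 + √(-36 + Q(-4))*(-35) = 149 + √(-36 + ((-4)² + (½)/(-4) - 4*(-4)))*(-35) = 149 + √(-36 + (16 + (½)*(-¼) + 16))*(-35) = 149 + √(-36 + (16 - ⅛ + 16))*(-35) = 149 + √(-36 + 255/8)*(-35) = 149 + √(-33/8)*(-35) = 149 + (I*√66/4)*(-35) = 149 - 35*I*√66/4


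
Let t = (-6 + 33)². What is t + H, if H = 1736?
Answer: 2465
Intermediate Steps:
t = 729 (t = 27² = 729)
t + H = 729 + 1736 = 2465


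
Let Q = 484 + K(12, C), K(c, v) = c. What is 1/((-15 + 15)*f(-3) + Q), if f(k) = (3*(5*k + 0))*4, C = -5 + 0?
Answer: 1/496 ≈ 0.0020161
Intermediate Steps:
C = -5
f(k) = 60*k (f(k) = (3*(5*k))*4 = (15*k)*4 = 60*k)
Q = 496 (Q = 484 + 12 = 496)
1/((-15 + 15)*f(-3) + Q) = 1/((-15 + 15)*(60*(-3)) + 496) = 1/(0*(-180) + 496) = 1/(0 + 496) = 1/496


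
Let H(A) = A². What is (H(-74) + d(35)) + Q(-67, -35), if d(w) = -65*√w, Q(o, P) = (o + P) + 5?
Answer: 5379 - 65*√35 ≈ 4994.5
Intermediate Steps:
Q(o, P) = 5 + P + o (Q(o, P) = (P + o) + 5 = 5 + P + o)
(H(-74) + d(35)) + Q(-67, -35) = ((-74)² - 65*√35) + (5 - 35 - 67) = (5476 - 65*√35) - 97 = 5379 - 65*√35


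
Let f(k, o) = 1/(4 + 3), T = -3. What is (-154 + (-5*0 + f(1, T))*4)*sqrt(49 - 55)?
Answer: -1074*I*sqrt(6)/7 ≈ -375.82*I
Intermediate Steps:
f(k, o) = 1/7
(-154 + (-5*0 + f(1, T))*4)*sqrt(49 - 55) = (-154 + (-5*0 + 1/7)*4)*sqrt(49 - 55) = (-154 + (0 + 1/7)*4)*sqrt(-6) = (-154 + (1/7)*4)*(I*sqrt(6)) = (-154 + 4/7)*(I*sqrt(6)) = -1074*I*sqrt(6)/7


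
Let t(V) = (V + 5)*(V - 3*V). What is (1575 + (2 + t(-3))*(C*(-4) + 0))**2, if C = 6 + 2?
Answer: 1270129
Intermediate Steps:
C = 8
t(V) = -2*V*(5 + V) (t(V) = (5 + V)*(-2*V) = -2*V*(5 + V))
(1575 + (2 + t(-3))*(C*(-4) + 0))**2 = (1575 + (2 - 2*(-3)*(5 - 3))*(8*(-4) + 0))**2 = (1575 + (2 - 2*(-3)*2)*(-32 + 0))**2 = (1575 + (2 + 12)*(-32))**2 = (1575 + 14*(-32))**2 = (1575 - 448)**2 = 1127**2 = 1270129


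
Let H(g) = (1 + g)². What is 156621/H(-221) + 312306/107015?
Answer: 6375281343/1035905200 ≈ 6.1543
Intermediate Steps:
156621/H(-221) + 312306/107015 = 156621/((1 - 221)²) + 312306/107015 = 156621/((-220)²) + 312306*(1/107015) = 156621/48400 + 312306/107015 = 6375281343/1035905200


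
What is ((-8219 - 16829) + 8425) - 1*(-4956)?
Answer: -11667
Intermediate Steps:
((-8219 - 16829) + 8425) - 1*(-4956) = (-25048 + 8425) + 4956 = -16623 + 4956 = -11667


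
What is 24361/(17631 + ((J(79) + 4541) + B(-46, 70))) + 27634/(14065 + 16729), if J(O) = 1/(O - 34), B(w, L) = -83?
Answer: 30613065167/15304710382 ≈ 2.0002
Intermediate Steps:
J(O) = 1/(-34 + O)
24361/(17631 + ((J(79) + 4541) + B(-46, 70))) + 27634/(14065 + 16729) = 24361/(17631 + ((1/(-34 + 79) + 4541) - 83)) + 27634/(14065 + 16729) = 24361/(17631 + ((1/45 + 4541) - 83)) + 27634/30794 = 24361/(17631 + ((1/45 + 4541) - 83)) + 27634*(1/30794) = 24361/(17631 + (204346/45 - 83)) + 13817/15397 = 24361/(17631 + 200611/45) + 13817/15397 = 24361/(994006/45) + 13817/15397 = 24361*(45/994006) + 13817/15397 = 1096245/994006 + 13817/15397 = 30613065167/15304710382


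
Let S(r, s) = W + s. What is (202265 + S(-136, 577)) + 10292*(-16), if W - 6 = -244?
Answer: 37932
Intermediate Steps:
W = -238 (W = 6 - 244 = -238)
S(r, s) = -238 + s
(202265 + S(-136, 577)) + 10292*(-16) = (202265 + (-238 + 577)) + 10292*(-16) = (202265 + 339) - 164672 = 202604 - 164672 = 37932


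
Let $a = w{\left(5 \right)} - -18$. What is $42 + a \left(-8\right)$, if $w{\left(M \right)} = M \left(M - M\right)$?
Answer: $-102$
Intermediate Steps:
$w{\left(M \right)} = 0$ ($w{\left(M \right)} = M 0 = 0$)
$a = 18$ ($a = 0 - -18 = 0 + 18 = 18$)
$42 + a \left(-8\right) = 42 + 18 \left(-8\right) = 42 - 144 = -102$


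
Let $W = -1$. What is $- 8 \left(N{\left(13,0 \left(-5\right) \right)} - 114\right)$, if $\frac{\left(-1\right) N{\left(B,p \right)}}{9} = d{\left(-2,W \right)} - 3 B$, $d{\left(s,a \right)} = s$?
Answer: $-2040$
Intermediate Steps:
$N{\left(B,p \right)} = 18 + 27 B$ ($N{\left(B,p \right)} = - 9 \left(-2 - 3 B\right) = 18 + 27 B$)
$- 8 \left(N{\left(13,0 \left(-5\right) \right)} - 114\right) = - 8 \left(\left(18 + 27 \cdot 13\right) - 114\right) = - 8 \left(\left(18 + 351\right) - 114\right) = - 8 \left(369 - 114\right) = \left(-8\right) 255 = -2040$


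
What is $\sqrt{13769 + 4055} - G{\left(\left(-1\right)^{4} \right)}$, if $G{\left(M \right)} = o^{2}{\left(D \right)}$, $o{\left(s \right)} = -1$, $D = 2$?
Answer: $-1 + 4 \sqrt{1114} \approx 132.51$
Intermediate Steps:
$G{\left(M \right)} = 1$ ($G{\left(M \right)} = \left(-1\right)^{2} = 1$)
$\sqrt{13769 + 4055} - G{\left(\left(-1\right)^{4} \right)} = \sqrt{13769 + 4055} - 1 = \sqrt{17824} - 1 = 4 \sqrt{1114} - 1 = -1 + 4 \sqrt{1114}$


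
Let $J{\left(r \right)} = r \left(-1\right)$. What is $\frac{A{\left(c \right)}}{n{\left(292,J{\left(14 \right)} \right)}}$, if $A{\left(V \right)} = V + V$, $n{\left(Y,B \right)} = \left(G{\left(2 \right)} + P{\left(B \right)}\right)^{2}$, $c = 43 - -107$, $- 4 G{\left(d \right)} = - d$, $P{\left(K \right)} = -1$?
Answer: $1200$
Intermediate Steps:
$J{\left(r \right)} = - r$
$G{\left(d \right)} = \frac{d}{4}$ ($G{\left(d \right)} = - \frac{\left(-1\right) d}{4} = \frac{d}{4}$)
$c = 150$ ($c = 43 + 107 = 150$)
$n{\left(Y,B \right)} = \frac{1}{4}$ ($n{\left(Y,B \right)} = \left(\frac{1}{4} \cdot 2 - 1\right)^{2} = \left(\frac{1}{2} - 1\right)^{2} = \left(- \frac{1}{2}\right)^{2} = \frac{1}{4}$)
$A{\left(V \right)} = 2 V$
$\frac{A{\left(c \right)}}{n{\left(292,J{\left(14 \right)} \right)}} = 2 \cdot 150 \frac{1}{\frac{1}{4}} = 300 \cdot 4 = 1200$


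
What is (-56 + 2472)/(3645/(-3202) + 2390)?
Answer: 7736032/7649135 ≈ 1.0114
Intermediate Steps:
(-56 + 2472)/(3645/(-3202) + 2390) = 2416/(3645*(-1/3202) + 2390) = 2416/(-3645/3202 + 2390) = 2416/(7649135/3202) = 2416*(3202/7649135) = 7736032/7649135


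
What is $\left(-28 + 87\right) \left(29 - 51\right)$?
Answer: $-1298$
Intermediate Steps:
$\left(-28 + 87\right) \left(29 - 51\right) = 59 \left(-22\right) = -1298$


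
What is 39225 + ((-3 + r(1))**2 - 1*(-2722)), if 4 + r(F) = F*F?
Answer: 41983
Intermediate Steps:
r(F) = -4 + F**2 (r(F) = -4 + F*F = -4 + F**2)
39225 + ((-3 + r(1))**2 - 1*(-2722)) = 39225 + ((-3 + (-4 + 1**2))**2 - 1*(-2722)) = 39225 + ((-3 + (-4 + 1))**2 + 2722) = 39225 + ((-3 - 3)**2 + 2722) = 39225 + ((-6)**2 + 2722) = 39225 + (36 + 2722) = 39225 + 2758 = 41983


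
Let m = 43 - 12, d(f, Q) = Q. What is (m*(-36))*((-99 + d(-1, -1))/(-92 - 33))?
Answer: -4464/5 ≈ -892.80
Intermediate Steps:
m = 31
(m*(-36))*((-99 + d(-1, -1))/(-92 - 33)) = (31*(-36))*((-99 - 1)/(-92 - 33)) = -(-111600)/(-125) = -(-111600)*(-1)/125 = -1116*⅘ = -4464/5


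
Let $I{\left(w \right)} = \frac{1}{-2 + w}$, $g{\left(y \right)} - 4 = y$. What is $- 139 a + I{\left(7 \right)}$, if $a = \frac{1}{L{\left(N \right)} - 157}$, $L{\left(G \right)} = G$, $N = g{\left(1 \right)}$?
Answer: $\frac{847}{760} \approx 1.1145$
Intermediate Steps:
$g{\left(y \right)} = 4 + y$
$N = 5$ ($N = 4 + 1 = 5$)
$a = - \frac{1}{152}$ ($a = \frac{1}{5 - 157} = \frac{1}{-152} = - \frac{1}{152} \approx -0.0065789$)
$- 139 a + I{\left(7 \right)} = \left(-139\right) \left(- \frac{1}{152}\right) + \frac{1}{-2 + 7} = \frac{139}{152} + \frac{1}{5} = \frac{847}{760}$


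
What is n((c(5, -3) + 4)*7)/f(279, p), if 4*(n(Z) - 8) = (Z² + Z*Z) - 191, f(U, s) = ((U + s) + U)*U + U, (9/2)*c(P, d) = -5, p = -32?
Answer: 53369/47638692 ≈ 0.0011203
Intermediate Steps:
c(P, d) = -10/9 (c(P, d) = (2/9)*(-5) = -10/9)
f(U, s) = U + U*(s + 2*U) (f(U, s) = (s + 2*U)*U + U = U*(s + 2*U) + U = U + U*(s + 2*U))
n(Z) = -159/4 + Z²/2 (n(Z) = 8 + ((Z² + Z*Z) - 191)/4 = 8 + ((Z² + Z²) - 191)/4 = 8 + (2*Z² - 191)/4 = 8 + (-191 + 2*Z²)/4 = 8 + (-191/4 + Z²/2) = -159/4 + Z²/2)
n((c(5, -3) + 4)*7)/f(279, p) = (-159/4 + ((-10/9 + 4)*7)²/2)/((279*(1 - 32 + 2*279))) = (-159/4 + ((26/9)*7)²/2)/((279*(1 - 32 + 558))) = (-159/4 + (182/9)²/2)/((279*527)) = (-159/4 + (½)*(33124/81))/147033 = (-159/4 + 16562/81)*(1/147033) = (53369/324)*(1/147033) = 53369/47638692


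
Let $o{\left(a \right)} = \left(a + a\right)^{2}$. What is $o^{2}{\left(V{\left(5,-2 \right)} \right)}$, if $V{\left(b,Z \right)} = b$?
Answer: $10000$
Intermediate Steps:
$o{\left(a \right)} = 4 a^{2}$ ($o{\left(a \right)} = \left(2 a\right)^{2} = 4 a^{2}$)
$o^{2}{\left(V{\left(5,-2 \right)} \right)} = \left(4 \cdot 5^{2}\right)^{2} = \left(4 \cdot 25\right)^{2} = 100^{2} = 10000$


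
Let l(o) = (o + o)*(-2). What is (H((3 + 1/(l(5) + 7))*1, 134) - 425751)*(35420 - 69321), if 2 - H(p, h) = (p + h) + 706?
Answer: 188004606195/13 ≈ 1.4462e+10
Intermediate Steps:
l(o) = -4*o (l(o) = (2*o)*(-2) = -4*o)
H(p, h) = -704 - h - p (H(p, h) = 2 - ((p + h) + 706) = 2 - ((h + p) + 706) = 2 - (706 + h + p) = 2 + (-706 - h - p) = -704 - h - p)
(H((3 + 1/(l(5) + 7))*1, 134) - 425751)*(35420 - 69321) = ((-704 - 1*134 - (3 + 1/(-4*5 + 7))) - 425751)*(35420 - 69321) = ((-704 - 134 - (3 + 1/(-20 + 7))) - 425751)*(-33901) = ((-704 - 134 - (3 + 1/(-13))) - 425751)*(-33901) = ((-704 - 134 - (3 - 1/13)) - 425751)*(-33901) = ((-704 - 134 - 38/13) - 425751)*(-33901) = (-10932/13 - 425751)*(-33901) = -5545695/13*(-33901) = 188004606195/13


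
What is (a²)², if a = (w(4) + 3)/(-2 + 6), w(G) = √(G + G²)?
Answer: 1561/256 + 87*√5/32 ≈ 12.177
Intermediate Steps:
a = ¾ + √5/2 (a = (√(4*(1 + 4)) + 3)/(-2 + 6) = (√(4*5) + 3)/4 = (√20 + 3)*(¼) = (2*√5 + 3)*(¼) = (3 + 2*√5)*(¼) = ¾ + √5/2 ≈ 1.8680)
(a²)² = ((¾ + √5/2)²)² = (¾ + √5/2)⁴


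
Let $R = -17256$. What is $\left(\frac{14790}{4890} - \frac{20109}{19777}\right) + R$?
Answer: $- \frac{55620849362}{3223651} \approx -17254.0$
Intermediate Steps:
$\left(\frac{14790}{4890} - \frac{20109}{19777}\right) + R = \left(\frac{14790}{4890} - \frac{20109}{19777}\right) - 17256 = \left(14790 \cdot \frac{1}{4890} - \frac{20109}{19777}\right) - 17256 = \left(\frac{493}{163} - \frac{20109}{19777}\right) - 17256 = \frac{6472294}{3223651} - 17256 = - \frac{55620849362}{3223651}$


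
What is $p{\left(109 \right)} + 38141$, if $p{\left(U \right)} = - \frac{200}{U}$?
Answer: $\frac{4157169}{109} \approx 38139.0$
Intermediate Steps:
$p{\left(109 \right)} + 38141 = - \frac{200}{109} + 38141 = \frac{4157169}{109}$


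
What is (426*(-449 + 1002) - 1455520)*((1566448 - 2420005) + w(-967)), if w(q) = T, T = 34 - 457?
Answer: 1041806069160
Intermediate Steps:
T = -423
w(q) = -423
(426*(-449 + 1002) - 1455520)*((1566448 - 2420005) + w(-967)) = (426*(-449 + 1002) - 1455520)*((1566448 - 2420005) - 423) = (426*553 - 1455520)*(-853557 - 423) = (235578 - 1455520)*(-853980) = -1219942*(-853980) = 1041806069160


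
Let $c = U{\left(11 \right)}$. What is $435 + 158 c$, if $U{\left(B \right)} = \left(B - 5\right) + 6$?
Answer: $2331$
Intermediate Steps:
$U{\left(B \right)} = 1 + B$ ($U{\left(B \right)} = \left(-5 + B\right) + 6 = 1 + B$)
$c = 12$ ($c = 1 + 11 = 12$)
$435 + 158 c = 435 + 158 \cdot 12 = 435 + 1896 = 2331$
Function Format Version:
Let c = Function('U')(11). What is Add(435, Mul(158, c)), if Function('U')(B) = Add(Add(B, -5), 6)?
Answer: 2331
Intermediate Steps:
Function('U')(B) = Add(1, B) (Function('U')(B) = Add(Add(-5, B), 6) = Add(1, B))
c = 12 (c = Add(1, 11) = 12)
Add(435, Mul(158, c)) = Add(435, Mul(158, 12)) = Add(435, 1896) = 2331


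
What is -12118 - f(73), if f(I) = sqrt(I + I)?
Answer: -12118 - sqrt(146) ≈ -12130.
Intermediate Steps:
f(I) = sqrt(2)*sqrt(I) (f(I) = sqrt(2*I) = sqrt(2)*sqrt(I))
-12118 - f(73) = -12118 - sqrt(2)*sqrt(73) = -12118 - sqrt(146)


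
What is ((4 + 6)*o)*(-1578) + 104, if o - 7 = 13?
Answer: -315496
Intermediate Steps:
o = 20 (o = 7 + 13 = 20)
((4 + 6)*o)*(-1578) + 104 = ((4 + 6)*20)*(-1578) + 104 = (10*20)*(-1578) + 104 = 200*(-1578) + 104 = -315600 + 104 = -315496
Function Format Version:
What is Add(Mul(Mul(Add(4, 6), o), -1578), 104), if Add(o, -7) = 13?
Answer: -315496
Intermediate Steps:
o = 20 (o = Add(7, 13) = 20)
Add(Mul(Mul(Add(4, 6), o), -1578), 104) = Add(Mul(Mul(Add(4, 6), 20), -1578), 104) = Add(Mul(Mul(10, 20), -1578), 104) = Add(Mul(200, -1578), 104) = Add(-315600, 104) = -315496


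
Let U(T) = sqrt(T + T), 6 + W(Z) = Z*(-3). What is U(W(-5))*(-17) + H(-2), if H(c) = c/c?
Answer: 1 - 51*sqrt(2) ≈ -71.125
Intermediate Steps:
H(c) = 1
W(Z) = -6 - 3*Z (W(Z) = -6 + Z*(-3) = -6 - 3*Z)
U(T) = sqrt(2)*sqrt(T) (U(T) = sqrt(2*T) = sqrt(2)*sqrt(T))
U(W(-5))*(-17) + H(-2) = (sqrt(2)*sqrt(-6 - 3*(-5)))*(-17) + 1 = (sqrt(2)*sqrt(-6 + 15))*(-17) + 1 = (sqrt(2)*sqrt(9))*(-17) + 1 = (sqrt(2)*3)*(-17) + 1 = (3*sqrt(2))*(-17) + 1 = -51*sqrt(2) + 1 = 1 - 51*sqrt(2)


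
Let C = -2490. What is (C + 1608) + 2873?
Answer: 1991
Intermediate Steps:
(C + 1608) + 2873 = (-2490 + 1608) + 2873 = -882 + 2873 = 1991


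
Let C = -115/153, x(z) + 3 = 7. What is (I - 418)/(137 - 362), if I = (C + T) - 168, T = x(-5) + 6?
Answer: 88243/34425 ≈ 2.5633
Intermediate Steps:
x(z) = 4 (x(z) = -3 + 7 = 4)
C = -115/153 (C = -115*1/153 = -115/153 ≈ -0.75163)
T = 10 (T = 4 + 6 = 10)
I = -24289/153 (I = (-115/153 + 10) - 168 = 1415/153 - 168 = -24289/153 ≈ -158.75)
(I - 418)/(137 - 362) = (-24289/153 - 418)/(137 - 362) = -88243/153/(-225) = -88243/153*(-1/225) = 88243/34425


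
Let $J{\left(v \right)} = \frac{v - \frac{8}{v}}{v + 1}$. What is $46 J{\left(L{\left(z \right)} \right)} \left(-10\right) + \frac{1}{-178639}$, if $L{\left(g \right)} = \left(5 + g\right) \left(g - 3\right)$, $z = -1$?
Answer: $- \frac{254739217}{535917} \approx -475.33$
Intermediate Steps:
$L{\left(g \right)} = \left(-3 + g\right) \left(5 + g\right)$ ($L{\left(g \right)} = \left(5 + g\right) \left(-3 + g\right) = \left(-3 + g\right) \left(5 + g\right)$)
$J{\left(v \right)} = \frac{v - \frac{8}{v}}{1 + v}$
$46 J{\left(L{\left(z \right)} \right)} \left(-10\right) + \frac{1}{-178639} = 46 \frac{-8 + \left(-15 + \left(-1\right)^{2} + 2 \left(-1\right)\right)^{2}}{\left(-15 + \left(-1\right)^{2} + 2 \left(-1\right)\right) \left(1 + \left(-15 + \left(-1\right)^{2} + 2 \left(-1\right)\right)\right)} \left(-10\right) + \frac{1}{-178639} = 46 \frac{-8 + \left(-15 + 1 - 2\right)^{2}}{\left(-15 + 1 - 2\right) \left(1 - 16\right)} \left(-10\right) - \frac{1}{178639} = 46 \frac{-8 + \left(-16\right)^{2}}{\left(-16\right) \left(1 - 16\right)} \left(-10\right) - \frac{1}{178639} = 46 \left(- \frac{-8 + 256}{16 \left(-15\right)}\right) \left(-10\right) - \frac{1}{178639} = 46 \left(\left(- \frac{1}{16}\right) \left(- \frac{1}{15}\right) 248\right) \left(-10\right) - \frac{1}{178639} = 46 \cdot \frac{31}{30} \left(-10\right) - \frac{1}{178639} = \frac{713}{15} \left(-10\right) - \frac{1}{178639} = - \frac{1426}{3} - \frac{1}{178639} = - \frac{254739217}{535917}$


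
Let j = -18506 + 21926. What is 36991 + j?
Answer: 40411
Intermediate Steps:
j = 3420
36991 + j = 36991 + 3420 = 40411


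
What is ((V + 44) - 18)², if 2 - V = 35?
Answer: 49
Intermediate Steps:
V = -33 (V = 2 - 1*35 = 2 - 35 = -33)
((V + 44) - 18)² = ((-33 + 44) - 18)² = (11 - 18)² = (-7)² = 49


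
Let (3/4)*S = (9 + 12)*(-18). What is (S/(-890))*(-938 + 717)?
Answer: -55692/445 ≈ -125.15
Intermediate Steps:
S = -504 (S = 4*((9 + 12)*(-18))/3 = 4*(21*(-18))/3 = (4/3)*(-378) = -504)
(S/(-890))*(-938 + 717) = (-504/(-890))*(-938 + 717) = -504*(-1/890)*(-221) = (252/445)*(-221) = -55692/445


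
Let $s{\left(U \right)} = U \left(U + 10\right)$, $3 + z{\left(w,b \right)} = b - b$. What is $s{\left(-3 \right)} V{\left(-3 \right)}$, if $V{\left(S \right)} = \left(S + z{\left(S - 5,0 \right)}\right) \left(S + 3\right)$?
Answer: $0$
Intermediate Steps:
$z{\left(w,b \right)} = -3$ ($z{\left(w,b \right)} = -3 + \left(b - b\right) = -3 + 0 = -3$)
$s{\left(U \right)} = U \left(10 + U\right)$
$V{\left(S \right)} = \left(-3 + S\right) \left(3 + S\right)$ ($V{\left(S \right)} = \left(S - 3\right) \left(S + 3\right) = \left(-3 + S\right) \left(3 + S\right)$)
$s{\left(-3 \right)} V{\left(-3 \right)} = - 3 \left(10 - 3\right) \left(-9 + \left(-3\right)^{2}\right) = \left(-3\right) 7 \left(-9 + 9\right) = \left(-21\right) 0 = 0$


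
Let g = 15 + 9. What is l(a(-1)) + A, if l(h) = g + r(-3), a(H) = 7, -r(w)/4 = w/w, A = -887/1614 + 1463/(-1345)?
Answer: 148187/8070 ≈ 18.363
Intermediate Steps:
A = -13213/8070 (A = -887*1/1614 + 1463*(-1/1345) = -887/1614 - 1463/1345 = -13213/8070 ≈ -1.6373)
r(w) = -4 (r(w) = -4*w/w = -4*1 = -4)
g = 24
l(h) = 20 (l(h) = 24 - 4 = 20)
l(a(-1)) + A = 20 - 13213/8070 = 148187/8070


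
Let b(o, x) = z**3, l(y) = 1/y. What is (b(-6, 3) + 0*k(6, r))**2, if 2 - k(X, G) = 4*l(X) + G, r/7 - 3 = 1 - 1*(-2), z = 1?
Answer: 1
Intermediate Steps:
l(y) = 1/y
b(o, x) = 1 (b(o, x) = 1**3 = 1)
r = 42 (r = 21 + 7*(1 - 1*(-2)) = 21 + 7*(1 + 2) = 21 + 7*3 = 21 + 21 = 42)
k(X, G) = 2 - G - 4/X (k(X, G) = 2 - (4/X + G) = 2 - (G + 4/X) = 2 + (-G - 4/X) = 2 - G - 4/X)
(b(-6, 3) + 0*k(6, r))**2 = (1 + 0*(2 - 1*42 - 4/6))**2 = (1 + 0*(2 - 42 - 4*1/6))**2 = (1 + 0*(2 - 42 - 2/3))**2 = (1 + 0*(-122/3))**2 = (1 + 0)**2 = 1**2 = 1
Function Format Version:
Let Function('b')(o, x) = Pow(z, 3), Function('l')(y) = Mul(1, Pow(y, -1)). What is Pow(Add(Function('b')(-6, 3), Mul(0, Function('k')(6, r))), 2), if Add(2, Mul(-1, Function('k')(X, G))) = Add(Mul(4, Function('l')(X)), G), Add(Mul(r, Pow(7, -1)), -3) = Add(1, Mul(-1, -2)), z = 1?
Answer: 1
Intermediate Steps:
Function('l')(y) = Pow(y, -1)
Function('b')(o, x) = 1 (Function('b')(o, x) = Pow(1, 3) = 1)
r = 42 (r = Add(21, Mul(7, Add(1, Mul(-1, -2)))) = Add(21, Mul(7, Add(1, 2))) = Add(21, Mul(7, 3)) = Add(21, 21) = 42)
Function('k')(X, G) = Add(2, Mul(-1, G), Mul(-4, Pow(X, -1))) (Function('k')(X, G) = Add(2, Mul(-1, Add(Mul(4, Pow(X, -1)), G))) = Add(2, Mul(-1, Add(G, Mul(4, Pow(X, -1))))) = Add(2, Add(Mul(-1, G), Mul(-4, Pow(X, -1)))) = Add(2, Mul(-1, G), Mul(-4, Pow(X, -1))))
Pow(Add(Function('b')(-6, 3), Mul(0, Function('k')(6, r))), 2) = Pow(Add(1, Mul(0, Add(2, Mul(-1, 42), Mul(-4, Pow(6, -1))))), 2) = Pow(Add(1, Mul(0, Add(2, -42, Mul(-4, Rational(1, 6))))), 2) = Pow(Add(1, Mul(0, Add(2, -42, Rational(-2, 3)))), 2) = Pow(Add(1, Mul(0, Rational(-122, 3))), 2) = Pow(Add(1, 0), 2) = Pow(1, 2) = 1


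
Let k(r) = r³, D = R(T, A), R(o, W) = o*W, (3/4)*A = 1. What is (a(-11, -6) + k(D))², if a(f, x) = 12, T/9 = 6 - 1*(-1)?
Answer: 351312256656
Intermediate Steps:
A = 4/3 (A = (4/3)*1 = 4/3 ≈ 1.3333)
T = 63 (T = 9*(6 - 1*(-1)) = 9*(6 + 1) = 9*7 = 63)
R(o, W) = W*o
D = 84 (D = (4/3)*63 = 84)
(a(-11, -6) + k(D))² = (12 + 84³)² = (12 + 592704)² = 592716² = 351312256656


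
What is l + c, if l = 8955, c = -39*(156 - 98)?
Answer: 6693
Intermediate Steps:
c = -2262 (c = -39*58 = -2262)
l + c = 8955 - 2262 = 6693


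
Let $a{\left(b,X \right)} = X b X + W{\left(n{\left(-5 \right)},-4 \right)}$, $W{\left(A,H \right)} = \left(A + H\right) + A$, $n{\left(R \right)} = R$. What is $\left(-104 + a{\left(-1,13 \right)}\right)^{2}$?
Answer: $82369$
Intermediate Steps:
$W{\left(A,H \right)} = H + 2 A$
$a{\left(b,X \right)} = -14 + b X^{2}$ ($a{\left(b,X \right)} = X b X + \left(-4 + 2 \left(-5\right)\right) = b X^{2} - 14 = -14 + b X^{2}$)
$\left(-104 + a{\left(-1,13 \right)}\right)^{2} = \left(-104 - 183\right)^{2} = \left(-287\right)^{2} = 82369$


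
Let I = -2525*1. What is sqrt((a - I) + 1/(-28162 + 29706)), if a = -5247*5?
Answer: I*sqrt(14130780254)/772 ≈ 153.98*I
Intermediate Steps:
a = -26235
I = -2525
sqrt((a - I) + 1/(-28162 + 29706)) = sqrt((-26235 - 1*(-2525)) + 1/(-28162 + 29706)) = sqrt((-26235 + 2525) + 1/1544) = sqrt(-23710 + 1/1544) = sqrt(-36608239/1544) = I*sqrt(14130780254)/772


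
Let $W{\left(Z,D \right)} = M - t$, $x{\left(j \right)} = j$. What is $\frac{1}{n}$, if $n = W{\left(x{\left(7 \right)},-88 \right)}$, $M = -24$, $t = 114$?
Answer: $- \frac{1}{138} \approx -0.0072464$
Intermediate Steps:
$W{\left(Z,D \right)} = -138$ ($W{\left(Z,D \right)} = -24 - 114 = -138$)
$n = -138$
$\frac{1}{n} = \frac{1}{-138} = - \frac{1}{138}$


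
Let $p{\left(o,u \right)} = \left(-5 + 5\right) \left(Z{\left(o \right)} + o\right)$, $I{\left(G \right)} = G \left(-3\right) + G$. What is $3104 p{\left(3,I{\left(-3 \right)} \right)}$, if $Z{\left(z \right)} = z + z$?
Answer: $0$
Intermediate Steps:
$I{\left(G \right)} = - 2 G$ ($I{\left(G \right)} = - 3 G + G = - 2 G$)
$Z{\left(z \right)} = 2 z$
$p{\left(o,u \right)} = 0$ ($p{\left(o,u \right)} = \left(-5 + 5\right) \left(2 o + o\right) = 0 \cdot 3 o = 0$)
$3104 p{\left(3,I{\left(-3 \right)} \right)} = 3104 \cdot 0 = 0$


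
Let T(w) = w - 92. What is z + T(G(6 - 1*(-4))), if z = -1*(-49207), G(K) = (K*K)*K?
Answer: 50115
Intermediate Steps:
G(K) = K³ (G(K) = K²*K = K³)
T(w) = -92 + w
z = 49207
z + T(G(6 - 1*(-4))) = 49207 + (-92 + (6 - 1*(-4))³) = 49207 + (-92 + (6 + 4)³) = 49207 + (-92 + 10³) = 49207 + (-92 + 1000) = 49207 + 908 = 50115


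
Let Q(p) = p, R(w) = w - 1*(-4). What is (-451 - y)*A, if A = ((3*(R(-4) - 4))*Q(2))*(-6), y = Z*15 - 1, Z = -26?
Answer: -8640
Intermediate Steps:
R(w) = 4 + w (R(w) = w + 4 = 4 + w)
y = -391 (y = -26*15 - 1 = -390 - 1 = -391)
A = 144 (A = ((3*((4 - 4) - 4))*2)*(-6) = ((3*(0 - 4))*2)*(-6) = ((3*(-4))*2)*(-6) = -12*2*(-6) = -24*(-6) = 144)
(-451 - y)*A = (-451 - 1*(-391))*144 = (-451 + 391)*144 = -60*144 = -8640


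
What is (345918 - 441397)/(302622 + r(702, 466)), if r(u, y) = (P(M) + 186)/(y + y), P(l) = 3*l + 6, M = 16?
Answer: -22246607/70510986 ≈ -0.31551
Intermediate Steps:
P(l) = 6 + 3*l
r(u, y) = 120/y (r(u, y) = ((6 + 3*16) + 186)/(y + y) = ((6 + 48) + 186)/((2*y)) = (54 + 186)*(1/(2*y)) = 240*(1/(2*y)) = 120/y)
(345918 - 441397)/(302622 + r(702, 466)) = (345918 - 441397)/(302622 + 120/466) = -95479/(302622 + 120*(1/466)) = -95479/(302622 + 60/233) = -95479/70510986/233 = -95479*233/70510986 = -22246607/70510986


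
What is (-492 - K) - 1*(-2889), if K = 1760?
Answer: 637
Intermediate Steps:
(-492 - K) - 1*(-2889) = (-492 - 1*1760) - 1*(-2889) = (-492 - 1760) + 2889 = -2252 + 2889 = 637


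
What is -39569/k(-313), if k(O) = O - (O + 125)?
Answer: 39569/125 ≈ 316.55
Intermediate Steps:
k(O) = -125 (k(O) = O - (125 + O) = O + (-125 - O) = -125)
-39569/k(-313) = -39569/(-125) = -39569*(-1/125) = 39569/125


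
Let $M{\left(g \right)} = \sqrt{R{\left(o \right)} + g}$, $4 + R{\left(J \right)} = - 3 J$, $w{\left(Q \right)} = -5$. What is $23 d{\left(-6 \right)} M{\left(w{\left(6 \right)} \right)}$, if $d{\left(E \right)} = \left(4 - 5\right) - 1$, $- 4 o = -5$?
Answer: $- 23 i \sqrt{51} \approx - 164.25 i$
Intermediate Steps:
$o = \frac{5}{4}$ ($o = \left(- \frac{1}{4}\right) \left(-5\right) = \frac{5}{4} \approx 1.25$)
$d{\left(E \right)} = -2$ ($d{\left(E \right)} = -1 - 1 = -2$)
$R{\left(J \right)} = -4 - 3 J$
$M{\left(g \right)} = \sqrt{- \frac{31}{4} + g}$ ($M{\left(g \right)} = \sqrt{\left(-4 - \frac{15}{4}\right) + g} = \sqrt{- \frac{31}{4} + g}$)
$23 d{\left(-6 \right)} M{\left(w{\left(6 \right)} \right)} = 23 \left(-2\right) \frac{\sqrt{-31 + 4 \left(-5\right)}}{2} = - 46 \frac{\sqrt{-31 - 20}}{2} = - 46 \frac{\sqrt{-51}}{2} = - 46 \frac{i \sqrt{51}}{2} = - 23 i \sqrt{51}$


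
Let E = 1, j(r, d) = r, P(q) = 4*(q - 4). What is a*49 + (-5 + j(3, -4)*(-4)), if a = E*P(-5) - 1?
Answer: -1830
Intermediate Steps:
P(q) = -16 + 4*q (P(q) = 4*(-4 + q) = -16 + 4*q)
a = -37 (a = 1*(-16 + 4*(-5)) - 1 = 1*(-16 - 20) - 1 = 1*(-36) - 1 = -36 - 1 = -37)
a*49 + (-5 + j(3, -4)*(-4)) = -37*49 + (-5 + 3*(-4)) = -1813 + (-5 - 12) = -1813 - 17 = -1830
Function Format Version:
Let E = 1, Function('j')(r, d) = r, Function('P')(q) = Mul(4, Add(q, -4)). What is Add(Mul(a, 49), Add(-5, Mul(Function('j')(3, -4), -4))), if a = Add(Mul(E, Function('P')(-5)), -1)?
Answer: -1830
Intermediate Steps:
Function('P')(q) = Add(-16, Mul(4, q)) (Function('P')(q) = Mul(4, Add(-4, q)) = Add(-16, Mul(4, q)))
a = -37 (a = Add(Mul(1, Add(-16, Mul(4, -5))), -1) = Add(Mul(1, Add(-16, -20)), -1) = Add(Mul(1, -36), -1) = Add(-36, -1) = -37)
Add(Mul(a, 49), Add(-5, Mul(Function('j')(3, -4), -4))) = Add(Mul(-37, 49), Add(-5, Mul(3, -4))) = Add(-1813, Add(-5, -12)) = Add(-1813, -17) = -1830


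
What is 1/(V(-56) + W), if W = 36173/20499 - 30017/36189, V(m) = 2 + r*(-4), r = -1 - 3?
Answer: 247279437/4682278604 ≈ 0.052812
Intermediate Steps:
r = -4
V(m) = 18 (V(m) = 2 - 4*(-4) = 2 + 16 = 18)
W = 231248738/247279437 (W = 36173*(1/20499) - 30017*1/36189 = 36173/20499 - 30017/36189 = 231248738/247279437 ≈ 0.93517)
1/(V(-56) + W) = 1/(18 + 231248738/247279437) = 1/(4682278604/247279437) = 247279437/4682278604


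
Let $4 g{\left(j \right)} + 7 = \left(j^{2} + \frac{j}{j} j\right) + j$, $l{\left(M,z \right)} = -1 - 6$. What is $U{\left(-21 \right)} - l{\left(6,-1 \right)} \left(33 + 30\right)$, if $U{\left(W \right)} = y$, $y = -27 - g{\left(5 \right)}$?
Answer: $407$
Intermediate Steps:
$l{\left(M,z \right)} = -7$ ($l{\left(M,z \right)} = -1 - 6 = -7$)
$g{\left(j \right)} = - \frac{7}{4} + \frac{j}{2} + \frac{j^{2}}{4}$ ($g{\left(j \right)} = - \frac{7}{4} + \frac{\left(j^{2} + \frac{j}{j} j\right) + j}{4} = - \frac{7}{4} + \frac{\left(j^{2} + 1 j\right) + j}{4} = - \frac{7}{4} + \frac{\left(j^{2} + j\right) + j}{4} = - \frac{7}{4} + \frac{\left(j + j^{2}\right) + j}{4} = - \frac{7}{4} + \frac{j^{2} + 2 j}{4} = - \frac{7}{4} + \left(\frac{j}{2} + \frac{j^{2}}{4}\right) = - \frac{7}{4} + \frac{j}{2} + \frac{j^{2}}{4}$)
$y = -34$ ($y = -27 - \left(- \frac{7}{4} + \frac{1}{2} \cdot 5 + \frac{5^{2}}{4}\right) = -27 - \left(- \frac{7}{4} + \frac{5}{2} + \frac{1}{4} \cdot 25\right) = -27 - \left(- \frac{7}{4} + \frac{5}{2} + \frac{25}{4}\right) = -27 - 7 = -34$)
$U{\left(W \right)} = -34$
$U{\left(-21 \right)} - l{\left(6,-1 \right)} \left(33 + 30\right) = -34 - - 7 \left(33 + 30\right) = -34 - \left(-7\right) 63 = -34 - -441 = -34 + 441 = 407$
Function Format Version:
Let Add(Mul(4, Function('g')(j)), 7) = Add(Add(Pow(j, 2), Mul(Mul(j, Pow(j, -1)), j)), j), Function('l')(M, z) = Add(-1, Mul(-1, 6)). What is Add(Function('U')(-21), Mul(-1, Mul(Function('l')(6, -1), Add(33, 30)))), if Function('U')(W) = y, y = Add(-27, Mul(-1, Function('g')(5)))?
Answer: 407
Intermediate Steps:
Function('l')(M, z) = -7 (Function('l')(M, z) = Add(-1, -6) = -7)
Function('g')(j) = Add(Rational(-7, 4), Mul(Rational(1, 2), j), Mul(Rational(1, 4), Pow(j, 2))) (Function('g')(j) = Add(Rational(-7, 4), Mul(Rational(1, 4), Add(Add(Pow(j, 2), Mul(Mul(j, Pow(j, -1)), j)), j))) = Add(Rational(-7, 4), Mul(Rational(1, 4), Add(Add(Pow(j, 2), Mul(1, j)), j))) = Add(Rational(-7, 4), Mul(Rational(1, 4), Add(Add(Pow(j, 2), j), j))) = Add(Rational(-7, 4), Mul(Rational(1, 4), Add(Add(j, Pow(j, 2)), j))) = Add(Rational(-7, 4), Mul(Rational(1, 4), Add(Pow(j, 2), Mul(2, j)))) = Add(Rational(-7, 4), Add(Mul(Rational(1, 2), j), Mul(Rational(1, 4), Pow(j, 2)))) = Add(Rational(-7, 4), Mul(Rational(1, 2), j), Mul(Rational(1, 4), Pow(j, 2))))
y = -34 (y = Add(-27, Mul(-1, Add(Rational(-7, 4), Mul(Rational(1, 2), 5), Mul(Rational(1, 4), Pow(5, 2))))) = Add(-27, Mul(-1, Add(Rational(-7, 4), Rational(5, 2), Mul(Rational(1, 4), 25)))) = Add(-27, Mul(-1, Add(Rational(-7, 4), Rational(5, 2), Rational(25, 4)))) = Add(-27, Mul(-1, 7)) = Add(-27, -7) = -34)
Function('U')(W) = -34
Add(Function('U')(-21), Mul(-1, Mul(Function('l')(6, -1), Add(33, 30)))) = Add(-34, Mul(-1, Mul(-7, Add(33, 30)))) = Add(-34, Mul(-1, Mul(-7, 63))) = Add(-34, Mul(-1, -441)) = Add(-34, 441) = 407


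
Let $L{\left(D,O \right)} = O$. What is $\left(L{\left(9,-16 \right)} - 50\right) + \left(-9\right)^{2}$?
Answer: $15$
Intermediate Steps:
$\left(L{\left(9,-16 \right)} - 50\right) + \left(-9\right)^{2} = \left(-16 - 50\right) + \left(-9\right)^{2} = -66 + 81 = 15$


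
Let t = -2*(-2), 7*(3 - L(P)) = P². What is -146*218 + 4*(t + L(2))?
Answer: -222616/7 ≈ -31802.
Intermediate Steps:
L(P) = 3 - P²/7
t = 4
-146*218 + 4*(t + L(2)) = -146*218 + 4*(4 + (3 - ⅐*2²)) = -31828 + 4*(4 + (3 - ⅐*4)) = -31828 + 4*(4 + (3 - 4/7)) = -31828 + 4*(4 + 17/7) = -31828 + 4*(45/7) = -31828 + 180/7 = -222616/7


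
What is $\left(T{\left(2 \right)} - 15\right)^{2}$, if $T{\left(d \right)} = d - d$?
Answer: $225$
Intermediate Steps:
$T{\left(d \right)} = 0$
$\left(T{\left(2 \right)} - 15\right)^{2} = \left(0 - 15\right)^{2} = \left(-15\right)^{2} = 225$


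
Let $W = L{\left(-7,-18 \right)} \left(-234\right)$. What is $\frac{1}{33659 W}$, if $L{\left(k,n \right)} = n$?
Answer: $\frac{1}{141771708} \approx 7.0536 \cdot 10^{-9}$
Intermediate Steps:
$W = 4212$ ($W = \left(-18\right) \left(-234\right) = 4212$)
$\frac{1}{33659 W} = \frac{1}{33659 \cdot 4212} = \frac{1}{33659} \cdot \frac{1}{4212} = \frac{1}{141771708}$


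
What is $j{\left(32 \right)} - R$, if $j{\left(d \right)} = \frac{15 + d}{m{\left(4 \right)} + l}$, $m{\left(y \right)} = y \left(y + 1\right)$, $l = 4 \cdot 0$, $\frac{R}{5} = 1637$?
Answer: $- \frac{163653}{20} \approx -8182.6$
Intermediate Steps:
$R = 8185$ ($R = 5 \cdot 1637 = 8185$)
$l = 0$
$m{\left(y \right)} = y \left(1 + y\right)$
$j{\left(d \right)} = \frac{3}{4} + \frac{d}{20}$ ($j{\left(d \right)} = \frac{15 + d}{4 \left(1 + 4\right) + 0} = \frac{15 + d}{4 \cdot 5 + 0} = \frac{15 + d}{20 + 0} = \frac{15 + d}{20} = \left(15 + d\right) \frac{1}{20} = \frac{3}{4} + \frac{d}{20}$)
$j{\left(32 \right)} - R = \left(\frac{3}{4} + \frac{1}{20} \cdot 32\right) - 8185 = \left(\frac{3}{4} + \frac{8}{5}\right) - 8185 = \frac{47}{20} - 8185 = - \frac{163653}{20}$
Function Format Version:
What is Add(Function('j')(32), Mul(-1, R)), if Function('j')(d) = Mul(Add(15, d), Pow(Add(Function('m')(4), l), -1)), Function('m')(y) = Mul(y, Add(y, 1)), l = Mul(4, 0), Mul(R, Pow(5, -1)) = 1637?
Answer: Rational(-163653, 20) ≈ -8182.6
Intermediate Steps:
R = 8185 (R = Mul(5, 1637) = 8185)
l = 0
Function('m')(y) = Mul(y, Add(1, y))
Function('j')(d) = Add(Rational(3, 4), Mul(Rational(1, 20), d)) (Function('j')(d) = Mul(Add(15, d), Pow(Add(Mul(4, Add(1, 4)), 0), -1)) = Mul(Add(15, d), Pow(Add(Mul(4, 5), 0), -1)) = Mul(Add(15, d), Pow(Add(20, 0), -1)) = Mul(Add(15, d), Pow(20, -1)) = Mul(Add(15, d), Rational(1, 20)) = Add(Rational(3, 4), Mul(Rational(1, 20), d)))
Add(Function('j')(32), Mul(-1, R)) = Add(Add(Rational(3, 4), Mul(Rational(1, 20), 32)), Mul(-1, 8185)) = Add(Add(Rational(3, 4), Rational(8, 5)), -8185) = Add(Rational(47, 20), -8185) = Rational(-163653, 20)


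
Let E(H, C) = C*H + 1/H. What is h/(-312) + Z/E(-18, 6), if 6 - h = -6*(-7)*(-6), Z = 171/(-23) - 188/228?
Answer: -33170159/44198180 ≈ -0.75049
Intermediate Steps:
E(H, C) = 1/H + C*H
Z = -10828/1311 (Z = 171*(-1/23) - 188*1/228 = -171/23 - 47/57 = -10828/1311 ≈ -8.2593)
h = 258 (h = 6 - (-6*(-7))*(-6) = 6 - 42*(-6) = 6 - 1*(-252) = 6 + 252 = 258)
h/(-312) + Z/E(-18, 6) = 258/(-312) - 10828/(1311*(1/(-18) + 6*(-18))) = 258*(-1/312) - 10828/(1311*(-1/18 - 108)) = -43/52 - 10828/(1311*(-1945/18)) = -43/52 - 10828/1311*(-18/1945) = -43/52 + 64968/849965 = -33170159/44198180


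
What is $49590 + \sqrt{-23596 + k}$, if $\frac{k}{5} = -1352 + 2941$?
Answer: $49590 + 3 i \sqrt{1739} \approx 49590.0 + 125.1 i$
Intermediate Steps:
$k = 7945$ ($k = 5 \left(-1352 + 2941\right) = 5 \cdot 1589 = 7945$)
$49590 + \sqrt{-23596 + k} = 49590 + \sqrt{-23596 + 7945} = 49590 + \sqrt{-15651} = 49590 + 3 i \sqrt{1739}$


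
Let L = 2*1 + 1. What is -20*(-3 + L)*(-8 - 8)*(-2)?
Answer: 0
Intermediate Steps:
L = 3 (L = 2 + 1 = 3)
-20*(-3 + L)*(-8 - 8)*(-2) = -20*(-3 + 3)*(-8 - 8)*(-2) = -0*(-16)*(-2) = -20*0*(-2) = 0*(-2) = 0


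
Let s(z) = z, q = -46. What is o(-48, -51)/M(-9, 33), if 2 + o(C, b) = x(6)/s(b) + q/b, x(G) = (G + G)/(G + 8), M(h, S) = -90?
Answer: 199/16065 ≈ 0.012387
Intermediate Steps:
x(G) = 2*G/(8 + G) (x(G) = (2*G)/(8 + G) = 2*G/(8 + G))
o(C, b) = -2 - 316/(7*b) (o(C, b) = -2 + ((2*6/(8 + 6))/b - 46/b) = -2 + ((2*6/14)/b - 46/b) = -2 + ((2*6*(1/14))/b - 46/b) = -2 + (6/(7*b) - 46/b) = -2 - 316/(7*b))
o(-48, -51)/M(-9, 33) = (-2 - 316/7/(-51))/(-90) = (-2 - 316/7*(-1/51))*(-1/90) = (-2 + 316/357)*(-1/90) = -398/357*(-1/90) = 199/16065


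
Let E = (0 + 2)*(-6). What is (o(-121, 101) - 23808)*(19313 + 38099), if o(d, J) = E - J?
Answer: -1373352452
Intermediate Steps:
E = -12 (E = 2*(-6) = -12)
o(d, J) = -12 - J
(o(-121, 101) - 23808)*(19313 + 38099) = ((-12 - 1*101) - 23808)*(19313 + 38099) = ((-12 - 101) - 23808)*57412 = (-113 - 23808)*57412 = -23921*57412 = -1373352452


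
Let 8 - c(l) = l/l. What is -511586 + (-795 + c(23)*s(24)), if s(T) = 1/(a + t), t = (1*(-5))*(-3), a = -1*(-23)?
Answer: -19470471/38 ≈ -5.1238e+5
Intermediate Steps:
a = 23
t = 15 (t = -5*(-3) = 15)
s(T) = 1/38 (s(T) = 1/(23 + 15) = 1/38)
c(l) = 7 (c(l) = 8 - l/l = 8 - 1*1 = 8 - 1 = 7)
-511586 + (-795 + c(23)*s(24)) = -511586 + (-795 + 7*(1/38)) = -511586 + (-795 + 7/38) = -511586 - 30203/38 = -19470471/38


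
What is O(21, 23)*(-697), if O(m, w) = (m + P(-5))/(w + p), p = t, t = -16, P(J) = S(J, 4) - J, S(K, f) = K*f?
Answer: -4182/7 ≈ -597.43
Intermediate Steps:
P(J) = 3*J (P(J) = J*4 - J = 4*J - J = 3*J)
p = -16
O(m, w) = (-15 + m)/(-16 + w) (O(m, w) = (m + 3*(-5))/(w - 16) = (m - 15)/(-16 + w) = (-15 + m)/(-16 + w))
O(21, 23)*(-697) = ((-15 + 21)/(-16 + 23))*(-697) = (6/7)*(-697) = -4182/7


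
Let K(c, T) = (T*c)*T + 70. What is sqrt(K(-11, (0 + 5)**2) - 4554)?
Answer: I*sqrt(11359) ≈ 106.58*I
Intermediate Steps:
K(c, T) = 70 + c*T**2 (K(c, T) = c*T**2 + 70 = 70 + c*T**2)
sqrt(K(-11, (0 + 5)**2) - 4554) = sqrt((70 - 11*(0 + 5)**4) - 4554) = sqrt((70 - 11*(5**2)**2) - 4554) = sqrt((70 - 11*25**2) - 4554) = sqrt((70 - 11*625) - 4554) = sqrt((70 - 6875) - 4554) = sqrt(-6805 - 4554) = sqrt(-11359) = I*sqrt(11359)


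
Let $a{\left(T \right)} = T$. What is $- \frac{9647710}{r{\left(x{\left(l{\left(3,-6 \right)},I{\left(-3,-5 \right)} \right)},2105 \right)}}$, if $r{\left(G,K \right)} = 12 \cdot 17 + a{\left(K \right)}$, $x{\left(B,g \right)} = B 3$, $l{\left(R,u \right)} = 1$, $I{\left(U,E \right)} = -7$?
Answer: $- \frac{9647710}{2309} \approx -4178.3$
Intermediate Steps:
$x{\left(B,g \right)} = 3 B$
$r{\left(G,K \right)} = 204 + K$ ($r{\left(G,K \right)} = 12 \cdot 17 + K = 204 + K$)
$- \frac{9647710}{r{\left(x{\left(l{\left(3,-6 \right)},I{\left(-3,-5 \right)} \right)},2105 \right)}} = - \frac{9647710}{204 + 2105} = - \frac{9647710}{2309}$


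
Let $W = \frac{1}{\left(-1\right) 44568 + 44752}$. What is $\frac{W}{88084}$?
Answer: $\frac{1}{16207456} \approx 6.17 \cdot 10^{-8}$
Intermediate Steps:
$W = \frac{1}{184}$ ($W = \frac{1}{-44568 + 44752} = \frac{1}{184} \approx 0.0054348$)
$\frac{W}{88084} = \frac{1}{184 \cdot 88084} = \frac{1}{184} \cdot \frac{1}{88084} = \frac{1}{16207456}$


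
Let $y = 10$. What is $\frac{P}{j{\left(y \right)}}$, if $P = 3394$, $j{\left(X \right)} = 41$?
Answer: $\frac{3394}{41} \approx 82.781$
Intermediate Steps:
$\frac{P}{j{\left(y \right)}} = \frac{3394}{41}$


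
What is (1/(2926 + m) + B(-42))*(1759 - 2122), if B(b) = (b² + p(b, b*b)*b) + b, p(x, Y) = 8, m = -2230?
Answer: -116723497/232 ≈ -5.0312e+5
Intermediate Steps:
B(b) = b² + 9*b (B(b) = (b² + 8*b) + b = b² + 9*b)
(1/(2926 + m) + B(-42))*(1759 - 2122) = (1/(2926 - 2230) - 42*(9 - 42))*(1759 - 2122) = (1/696 - 42*(-33))*(-363) = (1/696 + 1386)*(-363) = (964657/696)*(-363) = -116723497/232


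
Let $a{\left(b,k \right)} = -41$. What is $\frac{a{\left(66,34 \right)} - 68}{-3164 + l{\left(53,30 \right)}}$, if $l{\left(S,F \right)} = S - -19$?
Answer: $\frac{109}{3092} \approx 0.035252$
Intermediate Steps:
$l{\left(S,F \right)} = 19 + S$ ($l{\left(S,F \right)} = S + 19 = 19 + S$)
$\frac{a{\left(66,34 \right)} - 68}{-3164 + l{\left(53,30 \right)}} = \frac{-41 - 68}{-3164 + \left(19 + 53\right)} = - \frac{109}{-3164 + 72} = - \frac{109}{-3092} = \left(-109\right) \left(- \frac{1}{3092}\right) = \frac{109}{3092}$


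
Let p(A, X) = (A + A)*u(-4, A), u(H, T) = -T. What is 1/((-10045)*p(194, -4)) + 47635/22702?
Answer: 18008584200051/8582573281240 ≈ 2.0983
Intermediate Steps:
p(A, X) = -2*A² (p(A, X) = (A + A)*(-A) = (2*A)*(-A) = -2*A²)
1/((-10045)*p(194, -4)) + 47635/22702 = 1/((-10045)*((-2*194²))) + 47635/22702 = -1/(10045*((-2*37636))) + 47635*(1/22702) = -1/10045/(-75272) + 47635/22702 = -1/10045*(-1/75272) + 47635/22702 = 1/756107240 + 47635/22702 = 18008584200051/8582573281240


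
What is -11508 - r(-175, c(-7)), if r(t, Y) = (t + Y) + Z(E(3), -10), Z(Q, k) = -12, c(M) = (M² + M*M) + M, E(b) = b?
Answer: -11412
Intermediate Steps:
c(M) = M + 2*M² (c(M) = (M² + M²) + M = 2*M² + M = M + 2*M²)
r(t, Y) = -12 + Y + t (r(t, Y) = (t + Y) - 12 = (Y + t) - 12 = -12 + Y + t)
-11508 - r(-175, c(-7)) = -11508 - (-12 - 7*(1 + 2*(-7)) - 175) = -11508 - (-12 - 7*(1 - 14) - 175) = -11508 - (-12 - 7*(-13) - 175) = -11508 - (-12 + 91 - 175) = -11508 - 1*(-96) = -11508 + 96 = -11412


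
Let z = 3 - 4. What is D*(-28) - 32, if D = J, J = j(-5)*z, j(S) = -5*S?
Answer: 668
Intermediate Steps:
z = -1
J = -25 (J = -5*(-5)*(-1) = 25*(-1) = -25)
D = -25
D*(-28) - 32 = -25*(-28) - 32 = 700 - 32 = 668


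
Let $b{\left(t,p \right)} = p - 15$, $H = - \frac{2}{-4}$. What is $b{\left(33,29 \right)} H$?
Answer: $7$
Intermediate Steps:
$H = \frac{1}{2}$ ($H = \left(-2\right) \left(- \frac{1}{4}\right) = \frac{1}{2} \approx 0.5$)
$b{\left(t,p \right)} = -15 + p$ ($b{\left(t,p \right)} = p - 15 = -15 + p$)
$b{\left(33,29 \right)} H = \left(-15 + 29\right) \frac{1}{2} = 14 \cdot \frac{1}{2} = 7$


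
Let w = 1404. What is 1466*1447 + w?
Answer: 2122706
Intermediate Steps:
1466*1447 + w = 1466*1447 + 1404 = 2121302 + 1404 = 2122706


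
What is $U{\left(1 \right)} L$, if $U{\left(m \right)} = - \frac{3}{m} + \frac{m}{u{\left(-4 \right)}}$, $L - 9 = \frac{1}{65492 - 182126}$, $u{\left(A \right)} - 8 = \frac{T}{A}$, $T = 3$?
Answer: $- \frac{87125515}{3382386} \approx -25.759$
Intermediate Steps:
$u{\left(A \right)} = 8 + \frac{3}{A}$
$L = \frac{1049705}{116634}$ ($L = 9 + \frac{1}{65492 - 182126} = 9 + \frac{1}{-116634} = 9 - \frac{1}{116634} = \frac{1049705}{116634} \approx 9.0$)
$U{\left(m \right)} = - \frac{3}{m} + \frac{4 m}{29}$ ($U{\left(m \right)} = - \frac{3}{m} + \frac{m}{8 + \frac{3}{-4}} = - \frac{3}{m} + \frac{m}{8 + 3 \left(- \frac{1}{4}\right)} = - \frac{3}{m} + \frac{m}{8 - \frac{3}{4}} = - \frac{3}{m} + \frac{m}{\frac{29}{4}} = - \frac{3}{m} + m \frac{4}{29} = - \frac{3}{m} + \frac{4 m}{29}$)
$U{\left(1 \right)} L = \left(- \frac{3}{1} + \frac{4}{29} \cdot 1\right) \frac{1049705}{116634} = \left(\left(-3\right) 1 + \frac{4}{29}\right) \frac{1049705}{116634} = \left(-3 + \frac{4}{29}\right) \frac{1049705}{116634} = \left(- \frac{83}{29}\right) \frac{1049705}{116634} = - \frac{87125515}{3382386}$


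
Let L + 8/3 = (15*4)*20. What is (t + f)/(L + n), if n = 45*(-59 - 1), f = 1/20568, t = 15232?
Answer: -313291777/30906848 ≈ -10.137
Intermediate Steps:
f = 1/20568 ≈ 4.8619e-5
L = 3592/3 (L = -8/3 + (15*4)*20 = -8/3 + 60*20 = -8/3 + 1200 = 3592/3 ≈ 1197.3)
n = -2700 (n = 45*(-60) = -2700)
(t + f)/(L + n) = (15232 + 1/20568)/(3592/3 - 2700) = 313291777/(20568*(-4508/3)) = (313291777/20568)*(-3/4508) = -313291777/30906848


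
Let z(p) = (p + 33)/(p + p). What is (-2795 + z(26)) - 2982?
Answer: -300345/52 ≈ -5775.9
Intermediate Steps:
z(p) = (33 + p)/(2*p) (z(p) = (33 + p)/((2*p)) = (33 + p)*(1/(2*p)) = (33 + p)/(2*p))
(-2795 + z(26)) - 2982 = (-2795 + (½)*(33 + 26)/26) - 2982 = (-2795 + (½)*(1/26)*59) - 2982 = (-2795 + 59/52) - 2982 = -145281/52 - 2982 = -300345/52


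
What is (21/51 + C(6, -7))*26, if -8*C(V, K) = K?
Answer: 2275/68 ≈ 33.456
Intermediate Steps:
C(V, K) = -K/8
(21/51 + C(6, -7))*26 = (21/51 - ⅛*(-7))*26 = (21*(1/51) + 7/8)*26 = (7/17 + 7/8)*26 = (175/136)*26 = 2275/68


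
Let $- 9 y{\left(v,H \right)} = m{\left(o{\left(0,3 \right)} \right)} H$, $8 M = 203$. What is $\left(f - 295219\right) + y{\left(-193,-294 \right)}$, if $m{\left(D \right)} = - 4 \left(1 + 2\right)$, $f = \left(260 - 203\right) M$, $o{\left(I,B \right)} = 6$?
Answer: $- \frac{2353317}{8} \approx -2.9416 \cdot 10^{5}$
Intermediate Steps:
$M = \frac{203}{8}$ ($M = \frac{1}{8} \cdot 203 = \frac{203}{8} \approx 25.375$)
$f = \frac{11571}{8}$ ($f = \left(260 - 203\right) \frac{203}{8} = 57 \cdot \frac{203}{8} = \frac{11571}{8} \approx 1446.4$)
$m{\left(D \right)} = -12$ ($m{\left(D \right)} = \left(-4\right) 3 = -12$)
$y{\left(v,H \right)} = \frac{4 H}{3}$ ($y{\left(v,H \right)} = - \frac{\left(-12\right) H}{9} = \frac{4 H}{3}$)
$\left(f - 295219\right) + y{\left(-193,-294 \right)} = \left(\frac{11571}{8} - 295219\right) + \frac{4}{3} \left(-294\right) = - \frac{2350181}{8} - 392 = - \frac{2353317}{8}$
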